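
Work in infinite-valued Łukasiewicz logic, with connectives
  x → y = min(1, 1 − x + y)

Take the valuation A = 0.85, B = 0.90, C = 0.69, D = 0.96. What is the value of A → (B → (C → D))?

C → D = min(1, 1 − 0.69 + 0.96) = min(1, 1.27) = 1.00
B → (C → D) = min(1, 1 − 0.90 + 1.00) = min(1, 1.10) = 1.00
A → (B → (C → D)) = min(1, 1 − 0.85 + 1.00) = min(1, 1.15) = 1.00

1.00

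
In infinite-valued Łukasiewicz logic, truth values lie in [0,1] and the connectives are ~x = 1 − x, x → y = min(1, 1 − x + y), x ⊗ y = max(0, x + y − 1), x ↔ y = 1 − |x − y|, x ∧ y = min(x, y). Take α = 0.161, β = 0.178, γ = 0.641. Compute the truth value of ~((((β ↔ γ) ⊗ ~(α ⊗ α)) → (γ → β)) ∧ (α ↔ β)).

0.017

β ↔ γ = 1 − |0.178 − 0.641| = 1 − 0.463 = 0.537
α ⊗ α = max(0, 0.161 + 0.161 − 1) = max(0, -0.678) = 0.000
~(α ⊗ α) = 1 − 0.000 = 1.000
(β ↔ γ) ⊗ ~(α ⊗ α) = max(0, 0.537 + 1.000 − 1) = max(0, 0.537) = 0.537
γ → β = min(1, 1 − 0.641 + 0.178) = min(1, 0.537) = 0.537
((β ↔ γ) ⊗ ~(α ⊗ α)) → (γ → β) = min(1, 1 − 0.537 + 0.537) = min(1, 1.000) = 1.000
α ↔ β = 1 − |0.161 − 0.178| = 1 − 0.017 = 0.983
(((β ↔ γ) ⊗ ~(α ⊗ α)) → (γ → β)) ∧ (α ↔ β) = min(1.000, 0.983) = 0.983
~((((β ↔ γ) ⊗ ~(α ⊗ α)) → (γ → β)) ∧ (α ↔ β)) = 1 − 0.983 = 0.017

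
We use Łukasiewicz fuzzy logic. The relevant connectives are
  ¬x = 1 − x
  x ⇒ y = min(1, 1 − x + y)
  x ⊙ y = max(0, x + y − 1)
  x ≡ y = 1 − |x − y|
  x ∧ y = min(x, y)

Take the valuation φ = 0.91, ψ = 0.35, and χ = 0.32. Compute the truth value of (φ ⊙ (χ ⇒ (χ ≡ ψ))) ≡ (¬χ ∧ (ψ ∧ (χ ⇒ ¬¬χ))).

χ ≡ ψ = 1 − |0.32 − 0.35| = 1 − 0.03 = 0.97
χ ⇒ (χ ≡ ψ) = min(1, 1 − 0.32 + 0.97) = min(1, 1.65) = 1.00
φ ⊙ (χ ⇒ (χ ≡ ψ)) = max(0, 0.91 + 1.00 − 1) = max(0, 0.91) = 0.91
¬χ = 1 − 0.32 = 0.68
¬¬χ = 1 − 0.68 = 0.32
χ ⇒ ¬¬χ = min(1, 1 − 0.32 + 0.32) = min(1, 1.00) = 1.00
ψ ∧ (χ ⇒ ¬¬χ) = min(0.35, 1.00) = 0.35
¬χ ∧ (ψ ∧ (χ ⇒ ¬¬χ)) = min(0.68, 0.35) = 0.35
(φ ⊙ (χ ⇒ (χ ≡ ψ))) ≡ (¬χ ∧ (ψ ∧ (χ ⇒ ¬¬χ))) = 1 − |0.91 − 0.35| = 1 − 0.56 = 0.44

0.44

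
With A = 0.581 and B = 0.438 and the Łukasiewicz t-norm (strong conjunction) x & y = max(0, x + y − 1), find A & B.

A & B = max(0, 0.581 + 0.438 − 1) = max(0, 0.019) = 0.019
For comparison, the Gödel (minimum) t-norm min(x, y) would give 0.438.

0.019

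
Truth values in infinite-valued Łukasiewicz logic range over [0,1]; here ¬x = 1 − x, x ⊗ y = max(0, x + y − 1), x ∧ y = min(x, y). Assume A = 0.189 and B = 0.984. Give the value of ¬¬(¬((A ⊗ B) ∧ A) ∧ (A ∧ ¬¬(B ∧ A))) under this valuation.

A ⊗ B = max(0, 0.189 + 0.984 − 1) = max(0, 0.173) = 0.173
(A ⊗ B) ∧ A = min(0.173, 0.189) = 0.173
¬((A ⊗ B) ∧ A) = 1 − 0.173 = 0.827
B ∧ A = min(0.984, 0.189) = 0.189
¬(B ∧ A) = 1 − 0.189 = 0.811
¬¬(B ∧ A) = 1 − 0.811 = 0.189
A ∧ ¬¬(B ∧ A) = min(0.189, 0.189) = 0.189
¬((A ⊗ B) ∧ A) ∧ (A ∧ ¬¬(B ∧ A)) = min(0.827, 0.189) = 0.189
¬(¬((A ⊗ B) ∧ A) ∧ (A ∧ ¬¬(B ∧ A))) = 1 − 0.189 = 0.811
¬¬(¬((A ⊗ B) ∧ A) ∧ (A ∧ ¬¬(B ∧ A))) = 1 − 0.811 = 0.189

0.189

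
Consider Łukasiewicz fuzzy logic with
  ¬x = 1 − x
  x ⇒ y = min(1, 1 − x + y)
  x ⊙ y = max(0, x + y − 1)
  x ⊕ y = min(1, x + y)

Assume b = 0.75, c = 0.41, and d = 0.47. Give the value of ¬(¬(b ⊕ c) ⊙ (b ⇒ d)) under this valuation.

1.00

b ⊕ c = min(1, 0.75 + 0.41) = min(1, 1.16) = 1.00
¬(b ⊕ c) = 1 − 1.00 = 0.00
b ⇒ d = min(1, 1 − 0.75 + 0.47) = min(1, 0.72) = 0.72
¬(b ⊕ c) ⊙ (b ⇒ d) = max(0, 0.00 + 0.72 − 1) = max(0, -0.28) = 0.00
¬(¬(b ⊕ c) ⊙ (b ⇒ d)) = 1 − 0.00 = 1.00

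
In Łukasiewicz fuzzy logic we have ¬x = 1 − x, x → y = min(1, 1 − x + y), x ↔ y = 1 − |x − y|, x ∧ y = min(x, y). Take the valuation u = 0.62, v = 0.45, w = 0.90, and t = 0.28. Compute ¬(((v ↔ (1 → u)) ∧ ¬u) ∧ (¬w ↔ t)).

1 → u = min(1, 1 − 1.00 + 0.62) = min(1, 0.62) = 0.62
v ↔ (1 → u) = 1 − |0.45 − 0.62| = 1 − 0.17 = 0.83
¬u = 1 − 0.62 = 0.38
(v ↔ (1 → u)) ∧ ¬u = min(0.83, 0.38) = 0.38
¬w = 1 − 0.90 = 0.10
¬w ↔ t = 1 − |0.10 − 0.28| = 1 − 0.18 = 0.82
((v ↔ (1 → u)) ∧ ¬u) ∧ (¬w ↔ t) = min(0.38, 0.82) = 0.38
¬(((v ↔ (1 → u)) ∧ ¬u) ∧ (¬w ↔ t)) = 1 − 0.38 = 0.62

0.62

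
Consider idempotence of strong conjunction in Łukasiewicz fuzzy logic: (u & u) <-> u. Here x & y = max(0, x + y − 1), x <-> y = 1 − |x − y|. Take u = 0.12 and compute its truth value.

u & u = max(0, 0.12 + 0.12 − 1) = max(0, -0.76) = 0.00
(u & u) <-> u = 1 − |0.00 − 0.12| = 1 − 0.12 = 0.88
(The value 0.88 < 1 shows this instance is not satisfied; fails in Ł∞ since a ⊗ a = max(0, 2a−1) ≠ a in general.)

0.88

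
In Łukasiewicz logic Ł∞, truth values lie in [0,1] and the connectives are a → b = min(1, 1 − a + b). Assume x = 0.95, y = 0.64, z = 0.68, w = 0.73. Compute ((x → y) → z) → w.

x → y = min(1, 1 − 0.95 + 0.64) = min(1, 0.69) = 0.69
(x → y) → z = min(1, 1 − 0.69 + 0.68) = min(1, 0.99) = 0.99
((x → y) → z) → w = min(1, 1 − 0.99 + 0.73) = min(1, 0.74) = 0.74

0.74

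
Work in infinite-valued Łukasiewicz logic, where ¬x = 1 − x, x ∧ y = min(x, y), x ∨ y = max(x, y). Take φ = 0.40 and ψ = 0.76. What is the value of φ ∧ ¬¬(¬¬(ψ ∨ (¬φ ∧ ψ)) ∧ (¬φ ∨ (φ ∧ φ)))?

0.40

¬φ = 1 − 0.40 = 0.60
¬φ ∧ ψ = min(0.60, 0.76) = 0.60
ψ ∨ (¬φ ∧ ψ) = max(0.76, 0.60) = 0.76
¬(ψ ∨ (¬φ ∧ ψ)) = 1 − 0.76 = 0.24
¬¬(ψ ∨ (¬φ ∧ ψ)) = 1 − 0.24 = 0.76
φ ∧ φ = min(0.40, 0.40) = 0.40
¬φ ∨ (φ ∧ φ) = max(0.60, 0.40) = 0.60
¬¬(ψ ∨ (¬φ ∧ ψ)) ∧ (¬φ ∨ (φ ∧ φ)) = min(0.76, 0.60) = 0.60
¬(¬¬(ψ ∨ (¬φ ∧ ψ)) ∧ (¬φ ∨ (φ ∧ φ))) = 1 − 0.60 = 0.40
¬¬(¬¬(ψ ∨ (¬φ ∧ ψ)) ∧ (¬φ ∨ (φ ∧ φ))) = 1 − 0.40 = 0.60
φ ∧ ¬¬(¬¬(ψ ∨ (¬φ ∧ ψ)) ∧ (¬φ ∨ (φ ∧ φ))) = min(0.40, 0.60) = 0.40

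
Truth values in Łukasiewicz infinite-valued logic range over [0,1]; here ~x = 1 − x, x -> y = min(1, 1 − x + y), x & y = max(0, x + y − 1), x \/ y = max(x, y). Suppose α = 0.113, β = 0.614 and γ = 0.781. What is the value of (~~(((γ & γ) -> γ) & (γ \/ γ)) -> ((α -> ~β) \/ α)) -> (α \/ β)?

0.614

γ & γ = max(0, 0.781 + 0.781 − 1) = max(0, 0.562) = 0.562
(γ & γ) -> γ = min(1, 1 − 0.562 + 0.781) = min(1, 1.219) = 1.000
γ \/ γ = max(0.781, 0.781) = 0.781
((γ & γ) -> γ) & (γ \/ γ) = max(0, 1.000 + 0.781 − 1) = max(0, 0.781) = 0.781
~(((γ & γ) -> γ) & (γ \/ γ)) = 1 − 0.781 = 0.219
~~(((γ & γ) -> γ) & (γ \/ γ)) = 1 − 0.219 = 0.781
~β = 1 − 0.614 = 0.386
α -> ~β = min(1, 1 − 0.113 + 0.386) = min(1, 1.273) = 1.000
(α -> ~β) \/ α = max(1.000, 0.113) = 1.000
~~(((γ & γ) -> γ) & (γ \/ γ)) -> ((α -> ~β) \/ α) = min(1, 1 − 0.781 + 1.000) = min(1, 1.219) = 1.000
α \/ β = max(0.113, 0.614) = 0.614
(~~(((γ & γ) -> γ) & (γ \/ γ)) -> ((α -> ~β) \/ α)) -> (α \/ β) = min(1, 1 − 1.000 + 0.614) = min(1, 0.614) = 0.614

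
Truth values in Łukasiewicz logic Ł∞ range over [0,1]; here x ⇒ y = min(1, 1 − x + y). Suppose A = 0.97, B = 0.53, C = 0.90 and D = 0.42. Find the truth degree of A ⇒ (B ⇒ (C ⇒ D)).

1.00

C ⇒ D = min(1, 1 − 0.90 + 0.42) = min(1, 0.52) = 0.52
B ⇒ (C ⇒ D) = min(1, 1 − 0.53 + 0.52) = min(1, 0.99) = 0.99
A ⇒ (B ⇒ (C ⇒ D)) = min(1, 1 − 0.97 + 0.99) = min(1, 1.02) = 1.00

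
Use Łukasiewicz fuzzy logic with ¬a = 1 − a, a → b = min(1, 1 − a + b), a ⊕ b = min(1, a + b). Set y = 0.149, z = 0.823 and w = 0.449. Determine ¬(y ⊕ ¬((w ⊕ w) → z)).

w ⊕ w = min(1, 0.449 + 0.449) = min(1, 0.898) = 0.898
(w ⊕ w) → z = min(1, 1 − 0.898 + 0.823) = min(1, 0.925) = 0.925
¬((w ⊕ w) → z) = 1 − 0.925 = 0.075
y ⊕ ¬((w ⊕ w) → z) = min(1, 0.149 + 0.075) = min(1, 0.224) = 0.224
¬(y ⊕ ¬((w ⊕ w) → z)) = 1 − 0.224 = 0.776

0.776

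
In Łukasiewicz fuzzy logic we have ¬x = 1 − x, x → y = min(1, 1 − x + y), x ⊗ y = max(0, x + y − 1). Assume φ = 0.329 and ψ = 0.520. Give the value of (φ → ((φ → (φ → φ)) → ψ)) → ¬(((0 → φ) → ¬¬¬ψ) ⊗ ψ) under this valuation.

φ → φ = min(1, 1 − 0.329 + 0.329) = min(1, 1.000) = 1.000
φ → (φ → φ) = min(1, 1 − 0.329 + 1.000) = min(1, 1.671) = 1.000
(φ → (φ → φ)) → ψ = min(1, 1 − 1.000 + 0.520) = min(1, 0.520) = 0.520
φ → ((φ → (φ → φ)) → ψ) = min(1, 1 − 0.329 + 0.520) = min(1, 1.191) = 1.000
0 → φ = min(1, 1 − 0.000 + 0.329) = min(1, 1.329) = 1.000
¬ψ = 1 − 0.520 = 0.480
¬¬ψ = 1 − 0.480 = 0.520
¬¬¬ψ = 1 − 0.520 = 0.480
(0 → φ) → ¬¬¬ψ = min(1, 1 − 1.000 + 0.480) = min(1, 0.480) = 0.480
((0 → φ) → ¬¬¬ψ) ⊗ ψ = max(0, 0.480 + 0.520 − 1) = max(0, 0.000) = 0.000
¬(((0 → φ) → ¬¬¬ψ) ⊗ ψ) = 1 − 0.000 = 1.000
(φ → ((φ → (φ → φ)) → ψ)) → ¬(((0 → φ) → ¬¬¬ψ) ⊗ ψ) = min(1, 1 − 1.000 + 1.000) = min(1, 1.000) = 1.000

1.000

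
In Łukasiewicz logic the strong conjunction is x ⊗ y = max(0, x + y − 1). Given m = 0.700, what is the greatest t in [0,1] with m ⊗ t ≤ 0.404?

The residuum of the Łukasiewicz t-norm gives the supremum: min(1, 1 − 0.700 + 0.404).
1 − 0.700 + 0.404 = 0.704, so t = min(1, 0.704) = 0.704.
Check: 0.700 ⊗ 0.704 = max(0, 0.404) = 0.404 ≤ 0.404.

0.704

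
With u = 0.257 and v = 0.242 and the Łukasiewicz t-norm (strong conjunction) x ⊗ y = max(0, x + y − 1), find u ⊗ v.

0.000

u ⊗ v = max(0, 0.257 + 0.242 − 1) = max(0, -0.501) = 0.000
For comparison, the Gödel (minimum) t-norm min(x, y) would give 0.242.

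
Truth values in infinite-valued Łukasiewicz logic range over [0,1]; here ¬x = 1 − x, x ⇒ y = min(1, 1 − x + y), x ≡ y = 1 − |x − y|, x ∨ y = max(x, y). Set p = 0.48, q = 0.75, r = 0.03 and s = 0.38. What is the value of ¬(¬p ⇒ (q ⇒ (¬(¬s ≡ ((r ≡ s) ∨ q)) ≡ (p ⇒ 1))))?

¬p = 1 − 0.48 = 0.52
¬s = 1 − 0.38 = 0.62
r ≡ s = 1 − |0.03 − 0.38| = 1 − 0.35 = 0.65
(r ≡ s) ∨ q = max(0.65, 0.75) = 0.75
¬s ≡ ((r ≡ s) ∨ q) = 1 − |0.62 − 0.75| = 1 − 0.13 = 0.87
¬(¬s ≡ ((r ≡ s) ∨ q)) = 1 − 0.87 = 0.13
p ⇒ 1 = min(1, 1 − 0.48 + 1.00) = min(1, 1.52) = 1.00
¬(¬s ≡ ((r ≡ s) ∨ q)) ≡ (p ⇒ 1) = 1 − |0.13 − 1.00| = 1 − 0.87 = 0.13
q ⇒ (¬(¬s ≡ ((r ≡ s) ∨ q)) ≡ (p ⇒ 1)) = min(1, 1 − 0.75 + 0.13) = min(1, 0.38) = 0.38
¬p ⇒ (q ⇒ (¬(¬s ≡ ((r ≡ s) ∨ q)) ≡ (p ⇒ 1))) = min(1, 1 − 0.52 + 0.38) = min(1, 0.86) = 0.86
¬(¬p ⇒ (q ⇒ (¬(¬s ≡ ((r ≡ s) ∨ q)) ≡ (p ⇒ 1)))) = 1 − 0.86 = 0.14

0.14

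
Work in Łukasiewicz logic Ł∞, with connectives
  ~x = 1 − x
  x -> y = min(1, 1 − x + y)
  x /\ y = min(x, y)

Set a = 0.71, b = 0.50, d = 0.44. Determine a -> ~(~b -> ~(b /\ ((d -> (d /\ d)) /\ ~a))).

~b = 1 − 0.50 = 0.50
d /\ d = min(0.44, 0.44) = 0.44
d -> (d /\ d) = min(1, 1 − 0.44 + 0.44) = min(1, 1.00) = 1.00
~a = 1 − 0.71 = 0.29
(d -> (d /\ d)) /\ ~a = min(1.00, 0.29) = 0.29
b /\ ((d -> (d /\ d)) /\ ~a) = min(0.50, 0.29) = 0.29
~(b /\ ((d -> (d /\ d)) /\ ~a)) = 1 − 0.29 = 0.71
~b -> ~(b /\ ((d -> (d /\ d)) /\ ~a)) = min(1, 1 − 0.50 + 0.71) = min(1, 1.21) = 1.00
~(~b -> ~(b /\ ((d -> (d /\ d)) /\ ~a))) = 1 − 1.00 = 0.00
a -> ~(~b -> ~(b /\ ((d -> (d /\ d)) /\ ~a))) = min(1, 1 − 0.71 + 0.00) = min(1, 0.29) = 0.29

0.29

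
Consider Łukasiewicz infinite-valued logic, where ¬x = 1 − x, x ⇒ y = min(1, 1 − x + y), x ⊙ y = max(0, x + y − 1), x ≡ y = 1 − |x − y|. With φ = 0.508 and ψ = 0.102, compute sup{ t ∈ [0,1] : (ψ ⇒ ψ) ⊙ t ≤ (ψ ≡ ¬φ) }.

ψ ⇒ ψ = min(1, 1 − 0.102 + 0.102) = min(1, 1.000) = 1.000
So the left factor is ψ ⇒ ψ = 1.000.
¬φ = 1 − 0.508 = 0.492
ψ ≡ ¬φ = 1 − |0.102 − 0.492| = 1 − 0.390 = 0.610
So the right-hand bound is ψ ≡ ¬φ = 0.610.
The residuum of the Łukasiewicz t-norm gives the supremum: min(1, 1 − 1.000 + 0.610).
1 − 1.000 + 0.610 = 0.610, so t = min(1, 0.610) = 0.610.
Check: 1.000 ⊙ 0.610 = max(0, 0.610) = 0.610 ≤ 0.610.

0.610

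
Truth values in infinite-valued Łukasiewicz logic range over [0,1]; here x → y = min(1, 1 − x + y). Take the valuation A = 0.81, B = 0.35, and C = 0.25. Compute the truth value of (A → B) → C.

A → B = min(1, 1 − 0.81 + 0.35) = min(1, 0.54) = 0.54
(A → B) → C = min(1, 1 − 0.54 + 0.25) = min(1, 0.71) = 0.71

0.71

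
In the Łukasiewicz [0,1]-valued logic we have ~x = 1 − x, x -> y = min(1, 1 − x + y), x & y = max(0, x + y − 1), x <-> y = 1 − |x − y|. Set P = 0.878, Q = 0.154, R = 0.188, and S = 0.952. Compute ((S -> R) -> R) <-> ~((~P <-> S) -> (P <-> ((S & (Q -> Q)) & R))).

0.048

S -> R = min(1, 1 − 0.952 + 0.188) = min(1, 0.236) = 0.236
(S -> R) -> R = min(1, 1 − 0.236 + 0.188) = min(1, 0.952) = 0.952
~P = 1 − 0.878 = 0.122
~P <-> S = 1 − |0.122 − 0.952| = 1 − 0.830 = 0.170
Q -> Q = min(1, 1 − 0.154 + 0.154) = min(1, 1.000) = 1.000
S & (Q -> Q) = max(0, 0.952 + 1.000 − 1) = max(0, 0.952) = 0.952
(S & (Q -> Q)) & R = max(0, 0.952 + 0.188 − 1) = max(0, 0.140) = 0.140
P <-> ((S & (Q -> Q)) & R) = 1 − |0.878 − 0.140| = 1 − 0.738 = 0.262
(~P <-> S) -> (P <-> ((S & (Q -> Q)) & R)) = min(1, 1 − 0.170 + 0.262) = min(1, 1.092) = 1.000
~((~P <-> S) -> (P <-> ((S & (Q -> Q)) & R))) = 1 − 1.000 = 0.000
((S -> R) -> R) <-> ~((~P <-> S) -> (P <-> ((S & (Q -> Q)) & R))) = 1 − |0.952 − 0.000| = 1 − 0.952 = 0.048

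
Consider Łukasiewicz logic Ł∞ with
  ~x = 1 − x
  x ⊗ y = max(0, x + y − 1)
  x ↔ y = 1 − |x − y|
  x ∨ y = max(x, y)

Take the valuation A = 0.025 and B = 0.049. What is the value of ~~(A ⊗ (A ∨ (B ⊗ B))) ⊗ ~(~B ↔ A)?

0.000

B ⊗ B = max(0, 0.049 + 0.049 − 1) = max(0, -0.902) = 0.000
A ∨ (B ⊗ B) = max(0.025, 0.000) = 0.025
A ⊗ (A ∨ (B ⊗ B)) = max(0, 0.025 + 0.025 − 1) = max(0, -0.950) = 0.000
~(A ⊗ (A ∨ (B ⊗ B))) = 1 − 0.000 = 1.000
~~(A ⊗ (A ∨ (B ⊗ B))) = 1 − 1.000 = 0.000
~B = 1 − 0.049 = 0.951
~B ↔ A = 1 − |0.951 − 0.025| = 1 − 0.926 = 0.074
~(~B ↔ A) = 1 − 0.074 = 0.926
~~(A ⊗ (A ∨ (B ⊗ B))) ⊗ ~(~B ↔ A) = max(0, 0.000 + 0.926 − 1) = max(0, -0.074) = 0.000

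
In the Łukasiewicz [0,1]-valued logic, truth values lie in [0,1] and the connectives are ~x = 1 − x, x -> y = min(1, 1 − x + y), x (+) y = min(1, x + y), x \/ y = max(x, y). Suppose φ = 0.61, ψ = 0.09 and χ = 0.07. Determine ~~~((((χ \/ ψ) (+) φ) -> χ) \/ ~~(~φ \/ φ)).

χ \/ ψ = max(0.07, 0.09) = 0.09
(χ \/ ψ) (+) φ = min(1, 0.09 + 0.61) = min(1, 0.70) = 0.70
((χ \/ ψ) (+) φ) -> χ = min(1, 1 − 0.70 + 0.07) = min(1, 0.37) = 0.37
~φ = 1 − 0.61 = 0.39
~φ \/ φ = max(0.39, 0.61) = 0.61
~(~φ \/ φ) = 1 − 0.61 = 0.39
~~(~φ \/ φ) = 1 − 0.39 = 0.61
(((χ \/ ψ) (+) φ) -> χ) \/ ~~(~φ \/ φ) = max(0.37, 0.61) = 0.61
~((((χ \/ ψ) (+) φ) -> χ) \/ ~~(~φ \/ φ)) = 1 − 0.61 = 0.39
~~((((χ \/ ψ) (+) φ) -> χ) \/ ~~(~φ \/ φ)) = 1 − 0.39 = 0.61
~~~((((χ \/ ψ) (+) φ) -> χ) \/ ~~(~φ \/ φ)) = 1 − 0.61 = 0.39

0.39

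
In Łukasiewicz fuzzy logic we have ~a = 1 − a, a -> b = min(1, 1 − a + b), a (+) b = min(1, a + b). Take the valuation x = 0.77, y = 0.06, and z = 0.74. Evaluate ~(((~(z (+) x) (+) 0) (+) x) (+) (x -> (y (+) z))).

z (+) x = min(1, 0.74 + 0.77) = min(1, 1.51) = 1.00
~(z (+) x) = 1 − 1.00 = 0.00
~(z (+) x) (+) 0 = min(1, 0.00 + 0.00) = min(1, 0.00) = 0.00
(~(z (+) x) (+) 0) (+) x = min(1, 0.00 + 0.77) = min(1, 0.77) = 0.77
y (+) z = min(1, 0.06 + 0.74) = min(1, 0.80) = 0.80
x -> (y (+) z) = min(1, 1 − 0.77 + 0.80) = min(1, 1.03) = 1.00
((~(z (+) x) (+) 0) (+) x) (+) (x -> (y (+) z)) = min(1, 0.77 + 1.00) = min(1, 1.77) = 1.00
~(((~(z (+) x) (+) 0) (+) x) (+) (x -> (y (+) z))) = 1 − 1.00 = 0.00

0.00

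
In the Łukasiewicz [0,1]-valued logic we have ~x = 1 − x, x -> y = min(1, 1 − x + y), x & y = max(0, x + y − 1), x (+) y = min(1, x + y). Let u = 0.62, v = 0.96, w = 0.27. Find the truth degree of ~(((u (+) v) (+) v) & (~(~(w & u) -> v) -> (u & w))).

u (+) v = min(1, 0.62 + 0.96) = min(1, 1.58) = 1.00
(u (+) v) (+) v = min(1, 1.00 + 0.96) = min(1, 1.96) = 1.00
w & u = max(0, 0.27 + 0.62 − 1) = max(0, -0.11) = 0.00
~(w & u) = 1 − 0.00 = 1.00
~(w & u) -> v = min(1, 1 − 1.00 + 0.96) = min(1, 0.96) = 0.96
~(~(w & u) -> v) = 1 − 0.96 = 0.04
u & w = max(0, 0.62 + 0.27 − 1) = max(0, -0.11) = 0.00
~(~(w & u) -> v) -> (u & w) = min(1, 1 − 0.04 + 0.00) = min(1, 0.96) = 0.96
((u (+) v) (+) v) & (~(~(w & u) -> v) -> (u & w)) = max(0, 1.00 + 0.96 − 1) = max(0, 0.96) = 0.96
~(((u (+) v) (+) v) & (~(~(w & u) -> v) -> (u & w))) = 1 − 0.96 = 0.04

0.04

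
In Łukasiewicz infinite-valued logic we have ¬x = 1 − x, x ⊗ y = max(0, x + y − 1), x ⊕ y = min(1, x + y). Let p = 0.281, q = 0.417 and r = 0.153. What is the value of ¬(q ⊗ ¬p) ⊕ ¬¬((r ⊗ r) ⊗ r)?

0.864

¬p = 1 − 0.281 = 0.719
q ⊗ ¬p = max(0, 0.417 + 0.719 − 1) = max(0, 0.136) = 0.136
¬(q ⊗ ¬p) = 1 − 0.136 = 0.864
r ⊗ r = max(0, 0.153 + 0.153 − 1) = max(0, -0.694) = 0.000
(r ⊗ r) ⊗ r = max(0, 0.000 + 0.153 − 1) = max(0, -0.847) = 0.000
¬((r ⊗ r) ⊗ r) = 1 − 0.000 = 1.000
¬¬((r ⊗ r) ⊗ r) = 1 − 1.000 = 0.000
¬(q ⊗ ¬p) ⊕ ¬¬((r ⊗ r) ⊗ r) = min(1, 0.864 + 0.000) = min(1, 0.864) = 0.864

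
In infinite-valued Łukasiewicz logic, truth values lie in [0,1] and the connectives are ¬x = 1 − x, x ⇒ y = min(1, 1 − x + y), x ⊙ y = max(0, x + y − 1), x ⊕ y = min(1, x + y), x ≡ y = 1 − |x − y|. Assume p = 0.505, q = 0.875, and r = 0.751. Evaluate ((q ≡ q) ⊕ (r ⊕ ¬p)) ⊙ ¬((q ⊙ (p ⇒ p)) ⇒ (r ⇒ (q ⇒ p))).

q ≡ q = 1 − |0.875 − 0.875| = 1 − 0.000 = 1.000
¬p = 1 − 0.505 = 0.495
r ⊕ ¬p = min(1, 0.751 + 0.495) = min(1, 1.246) = 1.000
(q ≡ q) ⊕ (r ⊕ ¬p) = min(1, 1.000 + 1.000) = min(1, 2.000) = 1.000
p ⇒ p = min(1, 1 − 0.505 + 0.505) = min(1, 1.000) = 1.000
q ⊙ (p ⇒ p) = max(0, 0.875 + 1.000 − 1) = max(0, 0.875) = 0.875
q ⇒ p = min(1, 1 − 0.875 + 0.505) = min(1, 0.630) = 0.630
r ⇒ (q ⇒ p) = min(1, 1 − 0.751 + 0.630) = min(1, 0.879) = 0.879
(q ⊙ (p ⇒ p)) ⇒ (r ⇒ (q ⇒ p)) = min(1, 1 − 0.875 + 0.879) = min(1, 1.004) = 1.000
¬((q ⊙ (p ⇒ p)) ⇒ (r ⇒ (q ⇒ p))) = 1 − 1.000 = 0.000
((q ≡ q) ⊕ (r ⊕ ¬p)) ⊙ ¬((q ⊙ (p ⇒ p)) ⇒ (r ⇒ (q ⇒ p))) = max(0, 1.000 + 0.000 − 1) = max(0, 0.000) = 0.000

0.000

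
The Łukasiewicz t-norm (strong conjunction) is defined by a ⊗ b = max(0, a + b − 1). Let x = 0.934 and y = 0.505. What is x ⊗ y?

0.439

x ⊗ y = max(0, 0.934 + 0.505 − 1) = max(0, 0.439) = 0.439
For comparison, the Gödel (minimum) t-norm min(a, b) would give 0.505.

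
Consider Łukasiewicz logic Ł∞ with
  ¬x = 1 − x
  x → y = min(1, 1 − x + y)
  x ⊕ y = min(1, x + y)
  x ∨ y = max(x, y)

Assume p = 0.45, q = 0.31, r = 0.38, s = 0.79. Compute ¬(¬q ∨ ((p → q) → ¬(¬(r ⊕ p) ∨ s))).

0.31

¬q = 1 − 0.31 = 0.69
p → q = min(1, 1 − 0.45 + 0.31) = min(1, 0.86) = 0.86
r ⊕ p = min(1, 0.38 + 0.45) = min(1, 0.83) = 0.83
¬(r ⊕ p) = 1 − 0.83 = 0.17
¬(r ⊕ p) ∨ s = max(0.17, 0.79) = 0.79
¬(¬(r ⊕ p) ∨ s) = 1 − 0.79 = 0.21
(p → q) → ¬(¬(r ⊕ p) ∨ s) = min(1, 1 − 0.86 + 0.21) = min(1, 0.35) = 0.35
¬q ∨ ((p → q) → ¬(¬(r ⊕ p) ∨ s)) = max(0.69, 0.35) = 0.69
¬(¬q ∨ ((p → q) → ¬(¬(r ⊕ p) ∨ s))) = 1 − 0.69 = 0.31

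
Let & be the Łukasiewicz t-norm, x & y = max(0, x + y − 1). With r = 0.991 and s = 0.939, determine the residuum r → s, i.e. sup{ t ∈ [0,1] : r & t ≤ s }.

0.948

The residuum of the Łukasiewicz t-norm gives the supremum: min(1, 1 − 0.991 + 0.939).
1 − 0.991 + 0.939 = 0.948, so t = min(1, 0.948) = 0.948.
Check: 0.991 & 0.948 = max(0, 0.939) = 0.939 ≤ 0.939.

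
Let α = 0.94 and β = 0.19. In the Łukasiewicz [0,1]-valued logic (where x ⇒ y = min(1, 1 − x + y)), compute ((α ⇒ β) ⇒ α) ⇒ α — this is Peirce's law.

0.94

α ⇒ β = min(1, 1 − 0.94 + 0.19) = min(1, 0.25) = 0.25
(α ⇒ β) ⇒ α = min(1, 1 − 0.25 + 0.94) = min(1, 1.69) = 1.00
((α ⇒ β) ⇒ α) ⇒ α = min(1, 1 − 1.00 + 0.94) = min(1, 0.94) = 0.94
(The value 0.94 < 1 shows this instance is not satisfied; not a Ł∞-tautology in general.)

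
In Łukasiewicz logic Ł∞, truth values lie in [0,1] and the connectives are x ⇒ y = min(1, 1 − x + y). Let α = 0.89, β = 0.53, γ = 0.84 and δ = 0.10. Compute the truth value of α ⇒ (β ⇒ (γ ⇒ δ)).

γ ⇒ δ = min(1, 1 − 0.84 + 0.10) = min(1, 0.26) = 0.26
β ⇒ (γ ⇒ δ) = min(1, 1 − 0.53 + 0.26) = min(1, 0.73) = 0.73
α ⇒ (β ⇒ (γ ⇒ δ)) = min(1, 1 − 0.89 + 0.73) = min(1, 0.84) = 0.84

0.84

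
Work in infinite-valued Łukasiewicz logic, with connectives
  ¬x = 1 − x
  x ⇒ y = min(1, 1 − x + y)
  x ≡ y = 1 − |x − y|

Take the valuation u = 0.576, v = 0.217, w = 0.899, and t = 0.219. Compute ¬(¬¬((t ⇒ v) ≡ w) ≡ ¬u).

0.477

t ⇒ v = min(1, 1 − 0.219 + 0.217) = min(1, 0.998) = 0.998
(t ⇒ v) ≡ w = 1 − |0.998 − 0.899| = 1 − 0.099 = 0.901
¬((t ⇒ v) ≡ w) = 1 − 0.901 = 0.099
¬¬((t ⇒ v) ≡ w) = 1 − 0.099 = 0.901
¬u = 1 − 0.576 = 0.424
¬¬((t ⇒ v) ≡ w) ≡ ¬u = 1 − |0.901 − 0.424| = 1 − 0.477 = 0.523
¬(¬¬((t ⇒ v) ≡ w) ≡ ¬u) = 1 − 0.523 = 0.477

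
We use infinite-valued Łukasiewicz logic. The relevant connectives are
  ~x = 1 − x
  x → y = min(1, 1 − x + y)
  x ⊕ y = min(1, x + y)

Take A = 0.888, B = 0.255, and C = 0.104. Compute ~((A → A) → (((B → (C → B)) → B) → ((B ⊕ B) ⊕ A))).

A → A = min(1, 1 − 0.888 + 0.888) = min(1, 1.000) = 1.000
C → B = min(1, 1 − 0.104 + 0.255) = min(1, 1.151) = 1.000
B → (C → B) = min(1, 1 − 0.255 + 1.000) = min(1, 1.745) = 1.000
(B → (C → B)) → B = min(1, 1 − 1.000 + 0.255) = min(1, 0.255) = 0.255
B ⊕ B = min(1, 0.255 + 0.255) = min(1, 0.510) = 0.510
(B ⊕ B) ⊕ A = min(1, 0.510 + 0.888) = min(1, 1.398) = 1.000
((B → (C → B)) → B) → ((B ⊕ B) ⊕ A) = min(1, 1 − 0.255 + 1.000) = min(1, 1.745) = 1.000
(A → A) → (((B → (C → B)) → B) → ((B ⊕ B) ⊕ A)) = min(1, 1 − 1.000 + 1.000) = min(1, 1.000) = 1.000
~((A → A) → (((B → (C → B)) → B) → ((B ⊕ B) ⊕ A))) = 1 − 1.000 = 0.000

0.000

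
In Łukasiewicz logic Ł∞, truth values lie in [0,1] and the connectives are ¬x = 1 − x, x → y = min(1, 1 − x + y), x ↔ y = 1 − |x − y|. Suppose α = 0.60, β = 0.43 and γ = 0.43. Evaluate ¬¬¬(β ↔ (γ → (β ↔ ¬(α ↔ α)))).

0.57

α ↔ α = 1 − |0.60 − 0.60| = 1 − 0.00 = 1.00
¬(α ↔ α) = 1 − 1.00 = 0.00
β ↔ ¬(α ↔ α) = 1 − |0.43 − 0.00| = 1 − 0.43 = 0.57
γ → (β ↔ ¬(α ↔ α)) = min(1, 1 − 0.43 + 0.57) = min(1, 1.14) = 1.00
β ↔ (γ → (β ↔ ¬(α ↔ α))) = 1 − |0.43 − 1.00| = 1 − 0.57 = 0.43
¬(β ↔ (γ → (β ↔ ¬(α ↔ α)))) = 1 − 0.43 = 0.57
¬¬(β ↔ (γ → (β ↔ ¬(α ↔ α)))) = 1 − 0.57 = 0.43
¬¬¬(β ↔ (γ → (β ↔ ¬(α ↔ α)))) = 1 − 0.43 = 0.57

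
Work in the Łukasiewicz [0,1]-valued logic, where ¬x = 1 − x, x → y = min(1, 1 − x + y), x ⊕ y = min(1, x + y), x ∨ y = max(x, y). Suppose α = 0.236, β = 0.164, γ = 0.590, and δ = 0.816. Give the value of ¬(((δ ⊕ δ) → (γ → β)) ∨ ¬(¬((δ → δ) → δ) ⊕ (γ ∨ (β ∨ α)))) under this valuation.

δ ⊕ δ = min(1, 0.816 + 0.816) = min(1, 1.632) = 1.000
γ → β = min(1, 1 − 0.590 + 0.164) = min(1, 0.574) = 0.574
(δ ⊕ δ) → (γ → β) = min(1, 1 − 1.000 + 0.574) = min(1, 0.574) = 0.574
δ → δ = min(1, 1 − 0.816 + 0.816) = min(1, 1.000) = 1.000
(δ → δ) → δ = min(1, 1 − 1.000 + 0.816) = min(1, 0.816) = 0.816
¬((δ → δ) → δ) = 1 − 0.816 = 0.184
β ∨ α = max(0.164, 0.236) = 0.236
γ ∨ (β ∨ α) = max(0.590, 0.236) = 0.590
¬((δ → δ) → δ) ⊕ (γ ∨ (β ∨ α)) = min(1, 0.184 + 0.590) = min(1, 0.774) = 0.774
¬(¬((δ → δ) → δ) ⊕ (γ ∨ (β ∨ α))) = 1 − 0.774 = 0.226
((δ ⊕ δ) → (γ → β)) ∨ ¬(¬((δ → δ) → δ) ⊕ (γ ∨ (β ∨ α))) = max(0.574, 0.226) = 0.574
¬(((δ ⊕ δ) → (γ → β)) ∨ ¬(¬((δ → δ) → δ) ⊕ (γ ∨ (β ∨ α)))) = 1 − 0.574 = 0.426

0.426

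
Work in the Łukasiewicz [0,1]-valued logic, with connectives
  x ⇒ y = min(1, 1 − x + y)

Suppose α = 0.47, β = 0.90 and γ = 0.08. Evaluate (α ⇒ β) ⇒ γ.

α ⇒ β = min(1, 1 − 0.47 + 0.90) = min(1, 1.43) = 1.00
(α ⇒ β) ⇒ γ = min(1, 1 − 1.00 + 0.08) = min(1, 0.08) = 0.08

0.08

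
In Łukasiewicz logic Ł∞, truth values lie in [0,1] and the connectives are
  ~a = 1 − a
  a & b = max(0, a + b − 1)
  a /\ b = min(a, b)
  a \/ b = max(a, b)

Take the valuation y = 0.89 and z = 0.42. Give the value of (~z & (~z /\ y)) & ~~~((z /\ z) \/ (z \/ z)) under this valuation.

~z = 1 − 0.42 = 0.58
~z /\ y = min(0.58, 0.89) = 0.58
~z & (~z /\ y) = max(0, 0.58 + 0.58 − 1) = max(0, 0.16) = 0.16
z /\ z = min(0.42, 0.42) = 0.42
z \/ z = max(0.42, 0.42) = 0.42
(z /\ z) \/ (z \/ z) = max(0.42, 0.42) = 0.42
~((z /\ z) \/ (z \/ z)) = 1 − 0.42 = 0.58
~~((z /\ z) \/ (z \/ z)) = 1 − 0.58 = 0.42
~~~((z /\ z) \/ (z \/ z)) = 1 − 0.42 = 0.58
(~z & (~z /\ y)) & ~~~((z /\ z) \/ (z \/ z)) = max(0, 0.16 + 0.58 − 1) = max(0, -0.26) = 0.00

0.00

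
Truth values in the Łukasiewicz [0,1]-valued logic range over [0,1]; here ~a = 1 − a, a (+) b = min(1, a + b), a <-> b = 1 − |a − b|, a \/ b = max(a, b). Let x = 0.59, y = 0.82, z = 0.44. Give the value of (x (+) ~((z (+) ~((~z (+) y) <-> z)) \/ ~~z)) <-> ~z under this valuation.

0.97

~z = 1 − 0.44 = 0.56
~z (+) y = min(1, 0.56 + 0.82) = min(1, 1.38) = 1.00
(~z (+) y) <-> z = 1 − |1.00 − 0.44| = 1 − 0.56 = 0.44
~((~z (+) y) <-> z) = 1 − 0.44 = 0.56
z (+) ~((~z (+) y) <-> z) = min(1, 0.44 + 0.56) = min(1, 1.00) = 1.00
~~z = 1 − 0.56 = 0.44
(z (+) ~((~z (+) y) <-> z)) \/ ~~z = max(1.00, 0.44) = 1.00
~((z (+) ~((~z (+) y) <-> z)) \/ ~~z) = 1 − 1.00 = 0.00
x (+) ~((z (+) ~((~z (+) y) <-> z)) \/ ~~z) = min(1, 0.59 + 0.00) = min(1, 0.59) = 0.59
(x (+) ~((z (+) ~((~z (+) y) <-> z)) \/ ~~z)) <-> ~z = 1 − |0.59 − 0.56| = 1 − 0.03 = 0.97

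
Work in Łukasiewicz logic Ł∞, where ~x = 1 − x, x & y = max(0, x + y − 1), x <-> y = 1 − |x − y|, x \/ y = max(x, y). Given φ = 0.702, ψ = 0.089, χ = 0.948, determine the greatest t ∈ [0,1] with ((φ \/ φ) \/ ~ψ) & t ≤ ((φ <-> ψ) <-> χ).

0.528

φ \/ φ = max(0.702, 0.702) = 0.702
~ψ = 1 − 0.089 = 0.911
(φ \/ φ) \/ ~ψ = max(0.702, 0.911) = 0.911
So the left factor is (φ \/ φ) \/ ~ψ = 0.911.
φ <-> ψ = 1 − |0.702 − 0.089| = 1 − 0.613 = 0.387
(φ <-> ψ) <-> χ = 1 − |0.387 − 0.948| = 1 − 0.561 = 0.439
So the right-hand bound is (φ <-> ψ) <-> χ = 0.439.
The residuum of the Łukasiewicz t-norm gives the supremum: min(1, 1 − 0.911 + 0.439).
1 − 0.911 + 0.439 = 0.528, so t = min(1, 0.528) = 0.528.
Check: 0.911 & 0.528 = max(0, 0.439) = 0.439 ≤ 0.439.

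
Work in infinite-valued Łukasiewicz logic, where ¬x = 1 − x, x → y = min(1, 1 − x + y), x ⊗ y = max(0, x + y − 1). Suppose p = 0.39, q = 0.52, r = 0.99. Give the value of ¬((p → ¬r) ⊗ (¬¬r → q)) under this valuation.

0.85

¬r = 1 − 0.99 = 0.01
p → ¬r = min(1, 1 − 0.39 + 0.01) = min(1, 0.62) = 0.62
¬¬r = 1 − 0.01 = 0.99
¬¬r → q = min(1, 1 − 0.99 + 0.52) = min(1, 0.53) = 0.53
(p → ¬r) ⊗ (¬¬r → q) = max(0, 0.62 + 0.53 − 1) = max(0, 0.15) = 0.15
¬((p → ¬r) ⊗ (¬¬r → q)) = 1 − 0.15 = 0.85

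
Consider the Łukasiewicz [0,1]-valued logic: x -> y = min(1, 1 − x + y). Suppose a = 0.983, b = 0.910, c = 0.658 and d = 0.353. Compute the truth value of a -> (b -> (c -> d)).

0.802

c -> d = min(1, 1 − 0.658 + 0.353) = min(1, 0.695) = 0.695
b -> (c -> d) = min(1, 1 − 0.910 + 0.695) = min(1, 0.785) = 0.785
a -> (b -> (c -> d)) = min(1, 1 − 0.983 + 0.785) = min(1, 0.802) = 0.802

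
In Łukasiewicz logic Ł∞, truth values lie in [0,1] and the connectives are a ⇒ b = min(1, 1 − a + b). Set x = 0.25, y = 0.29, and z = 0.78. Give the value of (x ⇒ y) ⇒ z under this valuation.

x ⇒ y = min(1, 1 − 0.25 + 0.29) = min(1, 1.04) = 1.00
(x ⇒ y) ⇒ z = min(1, 1 − 1.00 + 0.78) = min(1, 0.78) = 0.78

0.78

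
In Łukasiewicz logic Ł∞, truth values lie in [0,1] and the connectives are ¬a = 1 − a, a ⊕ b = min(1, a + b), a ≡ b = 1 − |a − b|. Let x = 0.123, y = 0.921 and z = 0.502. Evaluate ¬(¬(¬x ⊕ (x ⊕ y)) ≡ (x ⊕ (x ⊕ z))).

¬x = 1 − 0.123 = 0.877
x ⊕ y = min(1, 0.123 + 0.921) = min(1, 1.044) = 1.000
¬x ⊕ (x ⊕ y) = min(1, 0.877 + 1.000) = min(1, 1.877) = 1.000
¬(¬x ⊕ (x ⊕ y)) = 1 − 1.000 = 0.000
x ⊕ z = min(1, 0.123 + 0.502) = min(1, 0.625) = 0.625
x ⊕ (x ⊕ z) = min(1, 0.123 + 0.625) = min(1, 0.748) = 0.748
¬(¬x ⊕ (x ⊕ y)) ≡ (x ⊕ (x ⊕ z)) = 1 − |0.000 − 0.748| = 1 − 0.748 = 0.252
¬(¬(¬x ⊕ (x ⊕ y)) ≡ (x ⊕ (x ⊕ z))) = 1 − 0.252 = 0.748

0.748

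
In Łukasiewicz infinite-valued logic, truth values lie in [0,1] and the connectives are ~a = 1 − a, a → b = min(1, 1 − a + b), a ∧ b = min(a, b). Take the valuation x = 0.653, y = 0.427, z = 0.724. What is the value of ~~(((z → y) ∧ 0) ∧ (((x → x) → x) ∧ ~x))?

0.000

z → y = min(1, 1 − 0.724 + 0.427) = min(1, 0.703) = 0.703
(z → y) ∧ 0 = min(0.703, 0.000) = 0.000
x → x = min(1, 1 − 0.653 + 0.653) = min(1, 1.000) = 1.000
(x → x) → x = min(1, 1 − 1.000 + 0.653) = min(1, 0.653) = 0.653
~x = 1 − 0.653 = 0.347
((x → x) → x) ∧ ~x = min(0.653, 0.347) = 0.347
((z → y) ∧ 0) ∧ (((x → x) → x) ∧ ~x) = min(0.000, 0.347) = 0.000
~(((z → y) ∧ 0) ∧ (((x → x) → x) ∧ ~x)) = 1 − 0.000 = 1.000
~~(((z → y) ∧ 0) ∧ (((x → x) → x) ∧ ~x)) = 1 − 1.000 = 0.000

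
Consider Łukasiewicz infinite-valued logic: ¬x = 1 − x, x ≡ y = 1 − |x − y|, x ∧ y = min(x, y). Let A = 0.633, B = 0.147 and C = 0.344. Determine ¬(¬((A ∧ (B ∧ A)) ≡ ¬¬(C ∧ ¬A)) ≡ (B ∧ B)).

0.050

B ∧ A = min(0.147, 0.633) = 0.147
A ∧ (B ∧ A) = min(0.633, 0.147) = 0.147
¬A = 1 − 0.633 = 0.367
C ∧ ¬A = min(0.344, 0.367) = 0.344
¬(C ∧ ¬A) = 1 − 0.344 = 0.656
¬¬(C ∧ ¬A) = 1 − 0.656 = 0.344
(A ∧ (B ∧ A)) ≡ ¬¬(C ∧ ¬A) = 1 − |0.147 − 0.344| = 1 − 0.197 = 0.803
¬((A ∧ (B ∧ A)) ≡ ¬¬(C ∧ ¬A)) = 1 − 0.803 = 0.197
B ∧ B = min(0.147, 0.147) = 0.147
¬((A ∧ (B ∧ A)) ≡ ¬¬(C ∧ ¬A)) ≡ (B ∧ B) = 1 − |0.197 − 0.147| = 1 − 0.050 = 0.950
¬(¬((A ∧ (B ∧ A)) ≡ ¬¬(C ∧ ¬A)) ≡ (B ∧ B)) = 1 − 0.950 = 0.050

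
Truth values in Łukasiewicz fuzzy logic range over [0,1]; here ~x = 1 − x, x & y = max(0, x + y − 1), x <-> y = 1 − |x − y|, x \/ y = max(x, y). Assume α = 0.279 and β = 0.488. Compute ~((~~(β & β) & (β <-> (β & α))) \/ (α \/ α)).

0.721

β & β = max(0, 0.488 + 0.488 − 1) = max(0, -0.024) = 0.000
~(β & β) = 1 − 0.000 = 1.000
~~(β & β) = 1 − 1.000 = 0.000
β & α = max(0, 0.488 + 0.279 − 1) = max(0, -0.233) = 0.000
β <-> (β & α) = 1 − |0.488 − 0.000| = 1 − 0.488 = 0.512
~~(β & β) & (β <-> (β & α)) = max(0, 0.000 + 0.512 − 1) = max(0, -0.488) = 0.000
α \/ α = max(0.279, 0.279) = 0.279
(~~(β & β) & (β <-> (β & α))) \/ (α \/ α) = max(0.000, 0.279) = 0.279
~((~~(β & β) & (β <-> (β & α))) \/ (α \/ α)) = 1 − 0.279 = 0.721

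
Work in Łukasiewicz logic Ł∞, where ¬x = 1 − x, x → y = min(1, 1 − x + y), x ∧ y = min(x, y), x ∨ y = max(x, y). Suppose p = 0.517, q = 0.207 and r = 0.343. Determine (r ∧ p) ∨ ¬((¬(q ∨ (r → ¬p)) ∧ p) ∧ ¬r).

r ∧ p = min(0.343, 0.517) = 0.343
¬p = 1 − 0.517 = 0.483
r → ¬p = min(1, 1 − 0.343 + 0.483) = min(1, 1.140) = 1.000
q ∨ (r → ¬p) = max(0.207, 1.000) = 1.000
¬(q ∨ (r → ¬p)) = 1 − 1.000 = 0.000
¬(q ∨ (r → ¬p)) ∧ p = min(0.000, 0.517) = 0.000
¬r = 1 − 0.343 = 0.657
(¬(q ∨ (r → ¬p)) ∧ p) ∧ ¬r = min(0.000, 0.657) = 0.000
¬((¬(q ∨ (r → ¬p)) ∧ p) ∧ ¬r) = 1 − 0.000 = 1.000
(r ∧ p) ∨ ¬((¬(q ∨ (r → ¬p)) ∧ p) ∧ ¬r) = max(0.343, 1.000) = 1.000

1.000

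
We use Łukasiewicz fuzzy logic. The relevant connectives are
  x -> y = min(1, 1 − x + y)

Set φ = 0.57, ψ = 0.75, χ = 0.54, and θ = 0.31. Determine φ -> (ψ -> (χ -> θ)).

1.00

χ -> θ = min(1, 1 − 0.54 + 0.31) = min(1, 0.77) = 0.77
ψ -> (χ -> θ) = min(1, 1 − 0.75 + 0.77) = min(1, 1.02) = 1.00
φ -> (ψ -> (χ -> θ)) = min(1, 1 − 0.57 + 1.00) = min(1, 1.43) = 1.00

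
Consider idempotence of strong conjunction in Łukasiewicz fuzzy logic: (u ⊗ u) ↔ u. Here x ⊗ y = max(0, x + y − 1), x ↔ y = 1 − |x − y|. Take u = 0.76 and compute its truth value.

u ⊗ u = max(0, 0.76 + 0.76 − 1) = max(0, 0.52) = 0.52
(u ⊗ u) ↔ u = 1 − |0.52 − 0.76| = 1 − 0.24 = 0.76
(The value 0.76 < 1 shows this instance is not satisfied; fails in Ł∞ since a ⊗ a = max(0, 2a−1) ≠ a in general.)

0.76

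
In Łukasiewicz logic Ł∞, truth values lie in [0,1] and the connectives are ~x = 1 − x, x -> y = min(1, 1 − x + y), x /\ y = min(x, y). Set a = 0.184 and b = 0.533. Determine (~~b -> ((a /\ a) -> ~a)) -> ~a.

0.816

~b = 1 − 0.533 = 0.467
~~b = 1 − 0.467 = 0.533
a /\ a = min(0.184, 0.184) = 0.184
~a = 1 − 0.184 = 0.816
(a /\ a) -> ~a = min(1, 1 − 0.184 + 0.816) = min(1, 1.632) = 1.000
~~b -> ((a /\ a) -> ~a) = min(1, 1 − 0.533 + 1.000) = min(1, 1.467) = 1.000
(~~b -> ((a /\ a) -> ~a)) -> ~a = min(1, 1 − 1.000 + 0.816) = min(1, 0.816) = 0.816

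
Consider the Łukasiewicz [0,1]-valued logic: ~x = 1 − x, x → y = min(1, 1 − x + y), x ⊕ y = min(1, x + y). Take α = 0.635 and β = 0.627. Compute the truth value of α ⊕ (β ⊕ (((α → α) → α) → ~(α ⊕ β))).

1.000

α → α = min(1, 1 − 0.635 + 0.635) = min(1, 1.000) = 1.000
(α → α) → α = min(1, 1 − 1.000 + 0.635) = min(1, 0.635) = 0.635
α ⊕ β = min(1, 0.635 + 0.627) = min(1, 1.262) = 1.000
~(α ⊕ β) = 1 − 1.000 = 0.000
((α → α) → α) → ~(α ⊕ β) = min(1, 1 − 0.635 + 0.000) = min(1, 0.365) = 0.365
β ⊕ (((α → α) → α) → ~(α ⊕ β)) = min(1, 0.627 + 0.365) = min(1, 0.992) = 0.992
α ⊕ (β ⊕ (((α → α) → α) → ~(α ⊕ β))) = min(1, 0.635 + 0.992) = min(1, 1.627) = 1.000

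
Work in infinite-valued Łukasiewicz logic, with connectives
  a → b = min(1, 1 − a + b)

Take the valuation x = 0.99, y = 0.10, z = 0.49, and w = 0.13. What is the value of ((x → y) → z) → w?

x → y = min(1, 1 − 0.99 + 0.10) = min(1, 0.11) = 0.11
(x → y) → z = min(1, 1 − 0.11 + 0.49) = min(1, 1.38) = 1.00
((x → y) → z) → w = min(1, 1 − 1.00 + 0.13) = min(1, 0.13) = 0.13

0.13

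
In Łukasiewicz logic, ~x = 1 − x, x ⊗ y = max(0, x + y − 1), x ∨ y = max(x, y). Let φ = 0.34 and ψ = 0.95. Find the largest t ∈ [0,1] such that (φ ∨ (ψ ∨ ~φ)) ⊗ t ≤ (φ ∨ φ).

0.39

~φ = 1 − 0.34 = 0.66
ψ ∨ ~φ = max(0.95, 0.66) = 0.95
φ ∨ (ψ ∨ ~φ) = max(0.34, 0.95) = 0.95
So the left factor is φ ∨ (ψ ∨ ~φ) = 0.95.
φ ∨ φ = max(0.34, 0.34) = 0.34
So the right-hand bound is φ ∨ φ = 0.34.
The residuum of the Łukasiewicz t-norm gives the supremum: min(1, 1 − 0.95 + 0.34).
1 − 0.95 + 0.34 = 0.39, so t = min(1, 0.39) = 0.39.
Check: 0.95 ⊗ 0.39 = max(0, 0.34) = 0.34 ≤ 0.34.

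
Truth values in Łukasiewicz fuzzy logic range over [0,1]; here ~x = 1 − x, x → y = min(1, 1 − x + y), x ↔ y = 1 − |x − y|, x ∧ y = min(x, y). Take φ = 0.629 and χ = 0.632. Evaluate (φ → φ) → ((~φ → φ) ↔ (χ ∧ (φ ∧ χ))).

0.629

φ → φ = min(1, 1 − 0.629 + 0.629) = min(1, 1.000) = 1.000
~φ = 1 − 0.629 = 0.371
~φ → φ = min(1, 1 − 0.371 + 0.629) = min(1, 1.258) = 1.000
φ ∧ χ = min(0.629, 0.632) = 0.629
χ ∧ (φ ∧ χ) = min(0.632, 0.629) = 0.629
(~φ → φ) ↔ (χ ∧ (φ ∧ χ)) = 1 − |1.000 − 0.629| = 1 − 0.371 = 0.629
(φ → φ) → ((~φ → φ) ↔ (χ ∧ (φ ∧ χ))) = min(1, 1 − 1.000 + 0.629) = min(1, 0.629) = 0.629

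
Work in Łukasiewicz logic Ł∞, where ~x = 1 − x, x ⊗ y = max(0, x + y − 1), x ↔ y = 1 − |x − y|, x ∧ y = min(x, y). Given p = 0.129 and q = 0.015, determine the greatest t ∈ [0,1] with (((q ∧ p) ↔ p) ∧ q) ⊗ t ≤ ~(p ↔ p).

q ∧ p = min(0.015, 0.129) = 0.015
(q ∧ p) ↔ p = 1 − |0.015 − 0.129| = 1 − 0.114 = 0.886
((q ∧ p) ↔ p) ∧ q = min(0.886, 0.015) = 0.015
So the left factor is ((q ∧ p) ↔ p) ∧ q = 0.015.
p ↔ p = 1 − |0.129 − 0.129| = 1 − 0.000 = 1.000
~(p ↔ p) = 1 − 1.000 = 0.000
So the right-hand bound is ~(p ↔ p) = 0.000.
The residuum of the Łukasiewicz t-norm gives the supremum: min(1, 1 − 0.015 + 0.000).
1 − 0.015 + 0.000 = 0.985, so t = min(1, 0.985) = 0.985.
Check: 0.015 ⊗ 0.985 = max(0, 0.000) = 0.000 ≤ 0.000.

0.985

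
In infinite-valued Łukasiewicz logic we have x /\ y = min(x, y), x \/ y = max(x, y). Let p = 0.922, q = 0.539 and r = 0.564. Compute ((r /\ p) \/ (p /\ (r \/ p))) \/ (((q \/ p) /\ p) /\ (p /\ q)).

r /\ p = min(0.564, 0.922) = 0.564
r \/ p = max(0.564, 0.922) = 0.922
p /\ (r \/ p) = min(0.922, 0.922) = 0.922
(r /\ p) \/ (p /\ (r \/ p)) = max(0.564, 0.922) = 0.922
q \/ p = max(0.539, 0.922) = 0.922
(q \/ p) /\ p = min(0.922, 0.922) = 0.922
p /\ q = min(0.922, 0.539) = 0.539
((q \/ p) /\ p) /\ (p /\ q) = min(0.922, 0.539) = 0.539
((r /\ p) \/ (p /\ (r \/ p))) \/ (((q \/ p) /\ p) /\ (p /\ q)) = max(0.922, 0.539) = 0.922

0.922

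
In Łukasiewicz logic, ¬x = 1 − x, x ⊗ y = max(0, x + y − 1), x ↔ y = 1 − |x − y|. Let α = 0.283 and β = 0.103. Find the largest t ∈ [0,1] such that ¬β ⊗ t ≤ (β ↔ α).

¬β = 1 − 0.103 = 0.897
So the left factor is ¬β = 0.897.
β ↔ α = 1 − |0.103 − 0.283| = 1 − 0.180 = 0.820
So the right-hand bound is β ↔ α = 0.820.
The residuum of the Łukasiewicz t-norm gives the supremum: min(1, 1 − 0.897 + 0.820).
1 − 0.897 + 0.820 = 0.923, so t = min(1, 0.923) = 0.923.
Check: 0.897 ⊗ 0.923 = max(0, 0.820) = 0.820 ≤ 0.820.

0.923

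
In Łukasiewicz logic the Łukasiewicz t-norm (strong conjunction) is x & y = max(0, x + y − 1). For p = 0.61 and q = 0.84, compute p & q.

0.45

p & q = max(0, 0.61 + 0.84 − 1) = max(0, 0.45) = 0.45
For comparison, the Gödel (minimum) t-norm min(x, y) would give 0.61.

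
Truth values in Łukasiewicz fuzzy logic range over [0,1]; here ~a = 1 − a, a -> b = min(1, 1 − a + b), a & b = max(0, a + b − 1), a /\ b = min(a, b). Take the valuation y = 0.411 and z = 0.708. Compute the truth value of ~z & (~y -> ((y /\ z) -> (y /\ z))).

~z = 1 − 0.708 = 0.292
~y = 1 − 0.411 = 0.589
y /\ z = min(0.411, 0.708) = 0.411
(y /\ z) -> (y /\ z) = min(1, 1 − 0.411 + 0.411) = min(1, 1.000) = 1.000
~y -> ((y /\ z) -> (y /\ z)) = min(1, 1 − 0.589 + 1.000) = min(1, 1.411) = 1.000
~z & (~y -> ((y /\ z) -> (y /\ z))) = max(0, 0.292 + 1.000 − 1) = max(0, 0.292) = 0.292

0.292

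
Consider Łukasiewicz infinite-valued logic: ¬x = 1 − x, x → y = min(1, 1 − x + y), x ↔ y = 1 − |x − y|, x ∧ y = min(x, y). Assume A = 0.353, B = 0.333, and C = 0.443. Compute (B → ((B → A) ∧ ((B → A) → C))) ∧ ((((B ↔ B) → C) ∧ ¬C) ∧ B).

0.333

B → A = min(1, 1 − 0.333 + 0.353) = min(1, 1.020) = 1.000
(B → A) → C = min(1, 1 − 1.000 + 0.443) = min(1, 0.443) = 0.443
(B → A) ∧ ((B → A) → C) = min(1.000, 0.443) = 0.443
B → ((B → A) ∧ ((B → A) → C)) = min(1, 1 − 0.333 + 0.443) = min(1, 1.110) = 1.000
B ↔ B = 1 − |0.333 − 0.333| = 1 − 0.000 = 1.000
(B ↔ B) → C = min(1, 1 − 1.000 + 0.443) = min(1, 0.443) = 0.443
¬C = 1 − 0.443 = 0.557
((B ↔ B) → C) ∧ ¬C = min(0.443, 0.557) = 0.443
(((B ↔ B) → C) ∧ ¬C) ∧ B = min(0.443, 0.333) = 0.333
(B → ((B → A) ∧ ((B → A) → C))) ∧ ((((B ↔ B) → C) ∧ ¬C) ∧ B) = min(1.000, 0.333) = 0.333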